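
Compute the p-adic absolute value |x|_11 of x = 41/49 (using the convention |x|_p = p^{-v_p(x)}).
|41/49|_11 = 1

Step 1 — compute v_11(x) by factoring powers of 11 out of the numerator and denominator: v_11(41/49) = 0. Step 2 — apply |x|_p = p^{-v_p(x)} = 11^{0} = 1.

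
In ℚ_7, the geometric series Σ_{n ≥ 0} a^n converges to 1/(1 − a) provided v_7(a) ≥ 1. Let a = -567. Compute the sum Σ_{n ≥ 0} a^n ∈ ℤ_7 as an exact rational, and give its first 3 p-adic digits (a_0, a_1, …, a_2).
Σ a^n = 1/(1 − a) = 1/568;  first 3 digits = (1, 3, 4)

v_7(a) = 1 ≥ 1, so the series converges in ℤ_7 to 1/(1 − a) = 1/(1 − (-567)) = 1/568. Expand this rational in ℤ_7: compute digits iteratively via d_i = x_i mod 7, x_{i+1} = (x_i − d_i)/7. The first 3 digits are (1, 3, 4).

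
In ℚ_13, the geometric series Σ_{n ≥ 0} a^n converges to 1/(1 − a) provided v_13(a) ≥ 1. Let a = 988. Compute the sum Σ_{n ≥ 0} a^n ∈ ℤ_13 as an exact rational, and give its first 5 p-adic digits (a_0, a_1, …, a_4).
Σ a^n = 1/(1 − a) = -1/987;  first 5 digits = (1, 11, 9, 7, 4)

v_13(a) = 1 ≥ 1, so the series converges in ℤ_13 to 1/(1 − a) = 1/(1 − 988) = -1/987. Expand this rational in ℤ_13: compute digits iteratively via d_i = x_i mod 13, x_{i+1} = (x_i − d_i)/13. The first 5 digits are (1, 11, 9, 7, 4).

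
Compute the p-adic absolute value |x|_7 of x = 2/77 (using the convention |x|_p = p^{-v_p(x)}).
|2/77|_7 = 7

Step 1 — compute v_7(x) by factoring powers of 7 out of the numerator and denominator: v_7(2/77) = -1. Step 2 — apply |x|_p = p^{-v_p(x)} = 7^{1} = 7.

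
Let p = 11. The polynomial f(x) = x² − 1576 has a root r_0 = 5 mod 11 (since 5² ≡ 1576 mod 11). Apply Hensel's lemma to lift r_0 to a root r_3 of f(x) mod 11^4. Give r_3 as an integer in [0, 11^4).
r_3 = 11159 (mod 14641)

Hensel's recurrence: r_{i+1} = r_i − f(r_i)·(f′(r_i))^{-1} mod 11^{i+2}, with f′(x) = 2x. Iterate:
  r_0 = 5 (mod 11)
  r_1 = 27 (mod 121)
  r_2 = 511 (mod 1331)
  r_3 = 11159 (mod 14641)
Final: r_3 = 11159, and one checks f(r_3) ≡ 0 mod 11^4.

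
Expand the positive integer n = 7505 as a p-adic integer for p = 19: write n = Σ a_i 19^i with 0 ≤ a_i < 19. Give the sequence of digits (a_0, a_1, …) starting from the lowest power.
(a_0, a_1, …) = (0, 15, 1, 1)

Repeated division by 19 gives the digits low-to-high: 7505 = 15·19^1 + 1·19^2 + 1·19^3. Digit sequence: (0, 15, 1, 1).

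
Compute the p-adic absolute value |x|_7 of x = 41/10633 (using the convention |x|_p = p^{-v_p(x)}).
|41/10633|_7 = 343

Step 1 — compute v_7(x) by factoring powers of 7 out of the numerator and denominator: v_7(41/10633) = -3. Step 2 — apply |x|_p = p^{-v_p(x)} = 7^{3} = 343.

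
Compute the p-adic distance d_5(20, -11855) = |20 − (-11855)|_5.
d_5(20, -11855) = 1/625

Step 1 — x − y = 20 − (-11855) = 11875. Step 2 — v_5(11875) = 4 (factor: 11875 = (5^4 · 19); the sign does not affect v_p). Step 3 — |x − y|_5 = 5^{-4} = 1/625.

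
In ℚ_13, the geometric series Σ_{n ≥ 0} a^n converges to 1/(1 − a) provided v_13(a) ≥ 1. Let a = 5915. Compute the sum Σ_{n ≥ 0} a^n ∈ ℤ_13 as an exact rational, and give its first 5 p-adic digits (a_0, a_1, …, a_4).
Σ a^n = 1/(1 − a) = -1/5914;  first 5 digits = (1, 0, 9, 2, 3)

v_13(a) = 2 ≥ 1, so the series converges in ℤ_13 to 1/(1 − a) = 1/(1 − 5915) = -1/5914. Expand this rational in ℤ_13: compute digits iteratively via d_i = x_i mod 13, x_{i+1} = (x_i − d_i)/13. The first 5 digits are (1, 0, 9, 2, 3).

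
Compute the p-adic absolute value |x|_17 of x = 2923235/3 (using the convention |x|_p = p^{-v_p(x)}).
|2923235/3|_17 = 1/83521

Step 1 — compute v_17(x) by factoring powers of 17 out of the numerator and denominator: v_17(2923235/3) = 4. Step 2 — apply |x|_p = p^{-v_p(x)} = 17^{-4} = 1/83521.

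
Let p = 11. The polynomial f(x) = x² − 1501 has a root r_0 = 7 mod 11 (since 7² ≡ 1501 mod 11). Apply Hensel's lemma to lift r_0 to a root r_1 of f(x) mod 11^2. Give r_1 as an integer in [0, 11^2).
r_1 = 7 (mod 121)

Hensel's recurrence: r_{i+1} = r_i − f(r_i)·(f′(r_i))^{-1} mod 11^{i+2}, with f′(x) = 2x. Iterate:
  r_0 = 7 (mod 11)
  r_1 = 7 (mod 121)
Final: r_1 = 7, and one checks f(r_1) ≡ 0 mod 11^2.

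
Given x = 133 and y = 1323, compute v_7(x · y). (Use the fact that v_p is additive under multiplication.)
v_7(175959) = 3

v_p(x) = 1 (factor: 133 = 7^1 · 19); v_p(y) = 2 (factor: 1323 = 7^2 · 27). Additivity: v_p(xy) = v_p(x) + v_p(y) = 1 + 2 = 3. (Direct check: xy = 175959 = 7^3 · (513).)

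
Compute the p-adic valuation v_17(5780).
v_17(5780) = 2

v_17(n) is the largest exponent k such that 17^k divides n. Factor out: 5780 = 17^2 · 20. (Sign doesn't affect v_p.) So v_17(5780) = 2.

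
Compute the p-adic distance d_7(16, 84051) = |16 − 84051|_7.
d_7(16, 84051) = 1/16807

Step 1 — x − y = 16 − 84051 = -84035. Step 2 — v_7(-84035) = 5 (factor: -84035 = −(7^5 · 5); the sign does not affect v_p). Step 3 — |x − y|_7 = 7^{-5} = 1/16807.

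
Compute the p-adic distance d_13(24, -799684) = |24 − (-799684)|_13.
d_13(24, -799684) = 1/28561

Step 1 — x − y = 24 − (-799684) = 799708. Step 2 — v_13(799708) = 4 (factor: 799708 = (13^4 · 28); the sign does not affect v_p). Step 3 — |x − y|_13 = 13^{-4} = 1/28561.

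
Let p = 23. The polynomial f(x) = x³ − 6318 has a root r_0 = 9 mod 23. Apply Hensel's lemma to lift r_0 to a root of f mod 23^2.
r_1 = 32 (mod 529)

Hensel: r_{i+1} = r_i − f(r_i)/f′(r_i) mod 23^{i+2}, where f′(x) = 3x². Iterate:
  r_0 = 9 (mod 23)
  r_1 = 32 (mod 529)
Final: r = 32 with f(r) ≡ 0 mod 23^2.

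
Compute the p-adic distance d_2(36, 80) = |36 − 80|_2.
d_2(36, 80) = 1/4

Step 1 — x − y = 36 − 80 = -44. Step 2 — v_2(-44) = 2 (factor: -44 = −(2^2 · 11); the sign does not affect v_p). Step 3 — |x − y|_2 = 2^{-2} = 1/4.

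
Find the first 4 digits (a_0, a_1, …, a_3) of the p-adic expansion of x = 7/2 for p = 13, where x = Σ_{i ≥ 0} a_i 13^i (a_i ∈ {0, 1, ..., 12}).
(a_0, …, a_3) = (10, 6, 6, 6)

v_13(7/2) = 0 (numerator and denominator both coprime to 13), so x ∈ ℤ_13^×. Compute digits iteratively via a_i = x_i mod 13, x_{i+1} = (x_i − a_i)/13, with x_0 = x:
  x_0 = 7/2;  a_0 = 10;  x_1 = (x_0 − 10)/13 = -1/2
  x_1 = -1/2;  a_1 = 6;  x_2 = (x_1 − 6)/13 = -1/2
  x_2 = -1/2;  a_2 = 6;  x_3 = (x_2 − 6)/13 = -1/2
  x_3 = -1/2;  a_3 = 6;  x_4 = (x_3 − 6)/13 = -1/2
Digits: (10, 6, 6, 6).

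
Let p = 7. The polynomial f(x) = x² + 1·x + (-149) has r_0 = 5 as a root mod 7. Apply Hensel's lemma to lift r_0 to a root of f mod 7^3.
r_2 = 292 (mod 343)

Hensel: r_{i+1} = r_i − f(r_i)·(f′(r_i))^{-1} mod 7^{i+2}, f′(x) = 2x + 1. Iterate:
  r_0 = 5 (mod 7)
  r_1 = 47 (mod 49)
  r_2 = 292 (mod 343)
Final: r = 292 satisfies f(r) ≡ 0 mod 7^3.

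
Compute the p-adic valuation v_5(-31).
v_5(-31) = 0

v_5(n) is the largest exponent k such that 5^k divides n. Factor out: -31 = -5^0 · 31. (Sign doesn't affect v_p.) So v_5(-31) = 0.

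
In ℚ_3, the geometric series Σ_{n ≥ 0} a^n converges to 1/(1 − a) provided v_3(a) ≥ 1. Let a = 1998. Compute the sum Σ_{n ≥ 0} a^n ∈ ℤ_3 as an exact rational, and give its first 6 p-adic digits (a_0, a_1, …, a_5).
Σ a^n = 1/(1 − a) = -1/1997;  first 6 digits = (1, 0, 0, 2, 0, 2)

v_3(a) = 3 ≥ 1, so the series converges in ℤ_3 to 1/(1 − a) = 1/(1 − 1998) = -1/1997. Expand this rational in ℤ_3: compute digits iteratively via d_i = x_i mod 3, x_{i+1} = (x_i − d_i)/3. The first 6 digits are (1, 0, 0, 2, 0, 2).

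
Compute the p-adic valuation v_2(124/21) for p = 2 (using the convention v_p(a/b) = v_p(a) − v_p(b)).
v_2(124/21) = 2

Factor powers of 2 from the numerator and denominator of the reduced fraction: 124 = 2^2 · 31 and 21 = 2^0 · 21. Apply v_p(a/b) = v_p(a) − v_p(b): v_2(124/21) = 2 − 0 = 2.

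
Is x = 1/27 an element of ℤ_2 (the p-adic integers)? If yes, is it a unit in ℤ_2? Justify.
x ∈ ℤ_2^× (unit); v_2(x) = 0

ℤ_2 = {x ∈ ℚ_2 : v_2(x) ≥ 0} and ℤ_2^× = {x ∈ ℤ_2 : v_2(x) = 0}. Here v_2(1/27) = v_2(num) − v_2(den) = 0; compare against these criteria.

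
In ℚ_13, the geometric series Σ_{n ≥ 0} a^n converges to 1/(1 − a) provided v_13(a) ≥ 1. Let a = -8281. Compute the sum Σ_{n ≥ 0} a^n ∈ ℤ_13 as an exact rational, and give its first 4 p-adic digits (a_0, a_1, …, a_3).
Σ a^n = 1/(1 − a) = 1/8282;  first 4 digits = (1, 0, 3, 9)

v_13(a) = 2 ≥ 1, so the series converges in ℤ_13 to 1/(1 − a) = 1/(1 − (-8281)) = 1/8282. Expand this rational in ℤ_13: compute digits iteratively via d_i = x_i mod 13, x_{i+1} = (x_i − d_i)/13. The first 4 digits are (1, 0, 3, 9).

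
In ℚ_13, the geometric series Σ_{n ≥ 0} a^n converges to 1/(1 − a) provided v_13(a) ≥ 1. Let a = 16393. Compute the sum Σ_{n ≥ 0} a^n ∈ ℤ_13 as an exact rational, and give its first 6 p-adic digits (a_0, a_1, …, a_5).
Σ a^n = 1/(1 − a) = -1/16392;  first 6 digits = (1, 0, 6, 7, 10, 8)

v_13(a) = 2 ≥ 1, so the series converges in ℤ_13 to 1/(1 − a) = 1/(1 − 16393) = -1/16392. Expand this rational in ℤ_13: compute digits iteratively via d_i = x_i mod 13, x_{i+1} = (x_i − d_i)/13. The first 6 digits are (1, 0, 6, 7, 10, 8).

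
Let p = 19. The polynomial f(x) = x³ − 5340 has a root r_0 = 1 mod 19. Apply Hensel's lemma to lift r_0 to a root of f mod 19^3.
r_2 = 1901 (mod 6859)

Hensel: r_{i+1} = r_i − f(r_i)/f′(r_i) mod 19^{i+2}, where f′(x) = 3x². Iterate:
  r_0 = 1 (mod 19)
  r_1 = 96 (mod 361)
  r_2 = 1901 (mod 6859)
Final: r = 1901 with f(r) ≡ 0 mod 19^3.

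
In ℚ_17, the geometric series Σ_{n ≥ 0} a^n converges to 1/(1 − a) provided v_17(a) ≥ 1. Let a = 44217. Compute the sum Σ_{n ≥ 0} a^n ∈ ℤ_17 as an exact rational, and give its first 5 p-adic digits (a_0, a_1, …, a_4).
Σ a^n = 1/(1 − a) = -1/44216;  first 5 digits = (1, 0, 0, 9, 0)

v_17(a) = 3 ≥ 1, so the series converges in ℤ_17 to 1/(1 − a) = 1/(1 − 44217) = -1/44216. Expand this rational in ℤ_17: compute digits iteratively via d_i = x_i mod 17, x_{i+1} = (x_i − d_i)/17. The first 5 digits are (1, 0, 0, 9, 0).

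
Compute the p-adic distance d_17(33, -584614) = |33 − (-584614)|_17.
d_17(33, -584614) = 1/83521

Step 1 — x − y = 33 − (-584614) = 584647. Step 2 — v_17(584647) = 4 (factor: 584647 = (17^4 · 7); the sign does not affect v_p). Step 3 — |x − y|_17 = 17^{-4} = 1/83521.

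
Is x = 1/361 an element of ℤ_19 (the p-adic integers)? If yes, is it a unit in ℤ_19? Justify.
x ∉ ℤ_19 (v_19(x) = -2 < 0)

ℤ_19 = {x ∈ ℚ_19 : v_19(x) ≥ 0} and ℤ_19^× = {x ∈ ℤ_19 : v_19(x) = 0}. Here v_19(1/361) = v_19(num) − v_19(den) = -2; compare against these criteria.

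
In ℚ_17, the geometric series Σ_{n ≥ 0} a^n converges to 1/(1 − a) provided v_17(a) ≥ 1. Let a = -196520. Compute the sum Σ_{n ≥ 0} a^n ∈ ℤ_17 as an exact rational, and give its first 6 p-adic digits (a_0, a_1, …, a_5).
Σ a^n = 1/(1 − a) = 1/196521;  first 6 digits = (1, 0, 0, 11, 14, 16)

v_17(a) = 3 ≥ 1, so the series converges in ℤ_17 to 1/(1 − a) = 1/(1 − (-196520)) = 1/196521. Expand this rational in ℤ_17: compute digits iteratively via d_i = x_i mod 17, x_{i+1} = (x_i − d_i)/17. The first 6 digits are (1, 0, 0, 11, 14, 16).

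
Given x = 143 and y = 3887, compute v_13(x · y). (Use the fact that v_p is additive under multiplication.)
v_13(555841) = 3

v_p(x) = 1 (factor: 143 = 13^1 · 11); v_p(y) = 2 (factor: 3887 = 13^2 · 23). Additivity: v_p(xy) = v_p(x) + v_p(y) = 1 + 2 = 3. (Direct check: xy = 555841 = 13^3 · (253).)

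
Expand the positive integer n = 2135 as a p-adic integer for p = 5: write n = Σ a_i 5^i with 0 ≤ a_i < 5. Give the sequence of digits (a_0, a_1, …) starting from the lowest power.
(a_0, a_1, …) = (0, 2, 0, 2, 3)

Repeated division by 5 gives the digits low-to-high: 2135 = 2·5^1 + 2·5^3 + 3·5^4. Digit sequence: (0, 2, 0, 2, 3).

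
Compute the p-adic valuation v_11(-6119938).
v_11(-6119938) = 5

v_11(n) is the largest exponent k such that 11^k divides n. Factor out: -6119938 = -11^5 · 38. (Sign doesn't affect v_p.) So v_11(-6119938) = 5.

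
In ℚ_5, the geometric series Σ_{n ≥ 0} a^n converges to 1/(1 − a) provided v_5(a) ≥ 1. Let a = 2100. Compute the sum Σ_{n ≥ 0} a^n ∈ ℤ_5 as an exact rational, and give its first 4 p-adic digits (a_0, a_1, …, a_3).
Σ a^n = 1/(1 − a) = -1/2099;  first 4 digits = (1, 0, 4, 1)

v_5(a) = 2 ≥ 1, so the series converges in ℤ_5 to 1/(1 − a) = 1/(1 − 2100) = -1/2099. Expand this rational in ℤ_5: compute digits iteratively via d_i = x_i mod 5, x_{i+1} = (x_i − d_i)/5. The first 4 digits are (1, 0, 4, 1).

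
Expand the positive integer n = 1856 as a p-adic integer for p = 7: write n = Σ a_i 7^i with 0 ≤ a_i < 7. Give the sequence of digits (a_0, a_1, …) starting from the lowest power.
(a_0, a_1, …) = (1, 6, 2, 5)

Repeated division by 7 gives the digits low-to-high: 1856 = 1 + 6·7^1 + 2·7^2 + 5·7^3. Digit sequence: (1, 6, 2, 5).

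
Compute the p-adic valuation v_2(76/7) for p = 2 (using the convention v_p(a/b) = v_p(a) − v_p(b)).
v_2(76/7) = 2

Factor powers of 2 from the numerator and denominator of the reduced fraction: 76 = 2^2 · 19 and 7 = 2^0 · 7. Apply v_p(a/b) = v_p(a) − v_p(b): v_2(76/7) = 2 − 0 = 2.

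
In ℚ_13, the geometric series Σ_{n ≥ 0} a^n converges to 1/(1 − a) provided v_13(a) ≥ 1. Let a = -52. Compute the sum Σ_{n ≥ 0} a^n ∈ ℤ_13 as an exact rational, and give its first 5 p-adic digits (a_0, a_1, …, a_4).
Σ a^n = 1/(1 − a) = 1/53;  first 5 digits = (1, 9, 2, 2, 4)

v_13(a) = 1 ≥ 1, so the series converges in ℤ_13 to 1/(1 − a) = 1/(1 − (-52)) = 1/53. Expand this rational in ℤ_13: compute digits iteratively via d_i = x_i mod 13, x_{i+1} = (x_i − d_i)/13. The first 5 digits are (1, 9, 2, 2, 4).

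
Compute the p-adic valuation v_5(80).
v_5(80) = 1

v_5(n) is the largest exponent k such that 5^k divides n. Factor out: 80 = 5^1 · 16. (Sign doesn't affect v_p.) So v_5(80) = 1.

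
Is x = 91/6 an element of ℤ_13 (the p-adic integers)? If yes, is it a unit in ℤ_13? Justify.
x ∈ ℤ_13 but not a unit; v_13(x) = 1 > 0

ℤ_13 = {x ∈ ℚ_13 : v_13(x) ≥ 0} and ℤ_13^× = {x ∈ ℤ_13 : v_13(x) = 0}. Here v_13(91/6) = v_13(num) − v_13(den) = 1; compare against these criteria.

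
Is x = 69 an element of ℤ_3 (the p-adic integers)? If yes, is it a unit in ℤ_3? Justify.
x ∈ ℤ_3 but not a unit; v_3(x) = 1 > 0

ℤ_3 = {x ∈ ℚ_3 : v_3(x) ≥ 0} and ℤ_3^× = {x ∈ ℤ_3 : v_3(x) = 0}. Here v_3(69) = v_3(num) − v_3(den) = 1; compare against these criteria.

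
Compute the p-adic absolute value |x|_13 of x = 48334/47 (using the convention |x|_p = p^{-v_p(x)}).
|48334/47|_13 = 1/2197

Step 1 — compute v_13(x) by factoring powers of 13 out of the numerator and denominator: v_13(48334/47) = 3. Step 2 — apply |x|_p = p^{-v_p(x)} = 13^{-3} = 1/2197.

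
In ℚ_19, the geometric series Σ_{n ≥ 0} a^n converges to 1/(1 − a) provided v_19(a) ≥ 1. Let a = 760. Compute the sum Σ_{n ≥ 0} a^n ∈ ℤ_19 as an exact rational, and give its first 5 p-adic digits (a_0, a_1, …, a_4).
Σ a^n = 1/(1 − a) = -1/759;  first 5 digits = (1, 2, 6, 16, 6)

v_19(a) = 1 ≥ 1, so the series converges in ℤ_19 to 1/(1 − a) = 1/(1 − 760) = -1/759. Expand this rational in ℤ_19: compute digits iteratively via d_i = x_i mod 19, x_{i+1} = (x_i − d_i)/19. The first 5 digits are (1, 2, 6, 16, 6).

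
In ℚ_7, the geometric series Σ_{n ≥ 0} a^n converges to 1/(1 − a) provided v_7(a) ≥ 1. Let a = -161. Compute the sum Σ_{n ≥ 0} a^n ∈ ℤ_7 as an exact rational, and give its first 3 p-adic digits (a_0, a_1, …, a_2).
Σ a^n = 1/(1 − a) = 1/162;  first 3 digits = (1, 5, 0)

v_7(a) = 1 ≥ 1, so the series converges in ℤ_7 to 1/(1 − a) = 1/(1 − (-161)) = 1/162. Expand this rational in ℤ_7: compute digits iteratively via d_i = x_i mod 7, x_{i+1} = (x_i − d_i)/7. The first 3 digits are (1, 5, 0).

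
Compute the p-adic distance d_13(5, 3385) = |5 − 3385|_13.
d_13(5, 3385) = 1/169

Step 1 — x − y = 5 − 3385 = -3380. Step 2 — v_13(-3380) = 2 (factor: -3380 = −(13^2 · 20); the sign does not affect v_p). Step 3 — |x − y|_13 = 13^{-2} = 1/169.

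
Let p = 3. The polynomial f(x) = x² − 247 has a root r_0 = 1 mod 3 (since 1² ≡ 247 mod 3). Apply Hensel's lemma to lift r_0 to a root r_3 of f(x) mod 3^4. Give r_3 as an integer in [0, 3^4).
r_3 = 79 (mod 81)

Hensel's recurrence: r_{i+1} = r_i − f(r_i)·(f′(r_i))^{-1} mod 3^{i+2}, with f′(x) = 2x. Iterate:
  r_0 = 1 (mod 3)
  r_1 = 7 (mod 9)
  r_2 = 25 (mod 27)
  r_3 = 79 (mod 81)
Final: r_3 = 79, and one checks f(r_3) ≡ 0 mod 3^4.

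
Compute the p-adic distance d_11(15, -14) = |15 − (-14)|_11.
d_11(15, -14) = 1

Step 1 — x − y = 15 − (-14) = 29. Step 2 — v_11(29) = 0 (factor: 29 = (11^0 · 29); the sign does not affect v_p). Step 3 — |x − y|_11 = 11^{0} = 1.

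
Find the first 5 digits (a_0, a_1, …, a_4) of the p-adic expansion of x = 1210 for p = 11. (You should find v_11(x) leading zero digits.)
(a_0, …, a_4) = (0, 0, 10, 0, 0)

v_11(1210) = 2, so a_0 = ... = a_1 = 0. Factor out: x = 11^2 · u with u = 10 a unit in ℤ_11. Expand u iteratively via a_{v+i} = u_i mod 11, u_{i+1} = (u_i − a_{v+i})/11:
  u_0 = 10;  a_2 = 10;  u_1 = (u_0 − 10)/11 = 0
  u_1 = 0;  a_3 = 0;  u_2 = (u_1 − 0)/11 = 0
  u_2 = 0;  a_4 = 0;  u_3 = (u_2 − 0)/11 = 0
Digits: (0, 0, 10, 0, 0).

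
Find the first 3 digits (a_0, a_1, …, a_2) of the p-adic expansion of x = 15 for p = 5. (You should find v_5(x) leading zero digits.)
(a_0, …, a_2) = (0, 3, 0)

v_5(15) = 1, so a_0 = ... = a_0 = 0. Factor out: x = 5^1 · u with u = 3 a unit in ℤ_5. Expand u iteratively via a_{v+i} = u_i mod 5, u_{i+1} = (u_i − a_{v+i})/5:
  u_0 = 3;  a_1 = 3;  u_1 = (u_0 − 3)/5 = 0
  u_1 = 0;  a_2 = 0;  u_2 = (u_1 − 0)/5 = 0
Digits: (0, 3, 0).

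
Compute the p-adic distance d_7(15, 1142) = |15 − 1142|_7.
d_7(15, 1142) = 1/49

Step 1 — x − y = 15 − 1142 = -1127. Step 2 — v_7(-1127) = 2 (factor: -1127 = −(7^2 · 23); the sign does not affect v_p). Step 3 — |x − y|_7 = 7^{-2} = 1/49.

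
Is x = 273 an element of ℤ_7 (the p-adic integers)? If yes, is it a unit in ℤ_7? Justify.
x ∈ ℤ_7 but not a unit; v_7(x) = 1 > 0

ℤ_7 = {x ∈ ℚ_7 : v_7(x) ≥ 0} and ℤ_7^× = {x ∈ ℤ_7 : v_7(x) = 0}. Here v_7(273) = v_7(num) − v_7(den) = 1; compare against these criteria.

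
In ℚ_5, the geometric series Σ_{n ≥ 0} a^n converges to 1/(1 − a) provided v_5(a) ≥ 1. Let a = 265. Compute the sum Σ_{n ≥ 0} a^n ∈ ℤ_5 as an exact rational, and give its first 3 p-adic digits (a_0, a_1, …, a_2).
Σ a^n = 1/(1 − a) = -1/264;  first 3 digits = (1, 3, 4)

v_5(a) = 1 ≥ 1, so the series converges in ℤ_5 to 1/(1 − a) = 1/(1 − 265) = -1/264. Expand this rational in ℤ_5: compute digits iteratively via d_i = x_i mod 5, x_{i+1} = (x_i − d_i)/5. The first 3 digits are (1, 3, 4).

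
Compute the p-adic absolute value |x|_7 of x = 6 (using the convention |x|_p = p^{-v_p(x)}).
|6|_7 = 1

Step 1 — compute v_7(x) by factoring powers of 7 out of the numerator and denominator: v_7(6) = 0. Step 2 — apply |x|_p = p^{-v_p(x)} = 7^{0} = 1.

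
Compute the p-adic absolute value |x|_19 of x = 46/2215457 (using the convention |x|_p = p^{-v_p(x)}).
|46/2215457|_19 = 130321

Step 1 — compute v_19(x) by factoring powers of 19 out of the numerator and denominator: v_19(46/2215457) = -4. Step 2 — apply |x|_p = p^{-v_p(x)} = 19^{4} = 130321.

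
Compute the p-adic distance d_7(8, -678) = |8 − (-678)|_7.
d_7(8, -678) = 1/343

Step 1 — x − y = 8 − (-678) = 686. Step 2 — v_7(686) = 3 (factor: 686 = (7^3 · 2); the sign does not affect v_p). Step 3 — |x − y|_7 = 7^{-3} = 1/343.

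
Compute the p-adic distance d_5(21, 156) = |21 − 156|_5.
d_5(21, 156) = 1/5

Step 1 — x − y = 21 − 156 = -135. Step 2 — v_5(-135) = 1 (factor: -135 = −(5^1 · 27); the sign does not affect v_p). Step 3 — |x − y|_5 = 5^{-1} = 1/5.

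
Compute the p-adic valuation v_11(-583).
v_11(-583) = 1

v_11(n) is the largest exponent k such that 11^k divides n. Factor out: -583 = -11^1 · 53. (Sign doesn't affect v_p.) So v_11(-583) = 1.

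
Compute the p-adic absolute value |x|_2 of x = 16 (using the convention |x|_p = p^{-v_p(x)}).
|16|_2 = 1/16

Step 1 — compute v_2(x) by factoring powers of 2 out of the numerator and denominator: v_2(16) = 4. Step 2 — apply |x|_p = p^{-v_p(x)} = 2^{-4} = 1/16.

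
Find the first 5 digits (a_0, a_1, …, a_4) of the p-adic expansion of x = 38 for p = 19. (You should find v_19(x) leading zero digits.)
(a_0, …, a_4) = (0, 2, 0, 0, 0)

v_19(38) = 1, so a_0 = ... = a_0 = 0. Factor out: x = 19^1 · u with u = 2 a unit in ℤ_19. Expand u iteratively via a_{v+i} = u_i mod 19, u_{i+1} = (u_i − a_{v+i})/19:
  u_0 = 2;  a_1 = 2;  u_1 = (u_0 − 2)/19 = 0
  u_1 = 0;  a_2 = 0;  u_2 = (u_1 − 0)/19 = 0
  u_2 = 0;  a_3 = 0;  u_3 = (u_2 − 0)/19 = 0
  u_3 = 0;  a_4 = 0;  u_4 = (u_3 − 0)/19 = 0
Digits: (0, 2, 0, 0, 0).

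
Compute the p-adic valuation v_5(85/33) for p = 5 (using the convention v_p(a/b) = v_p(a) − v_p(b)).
v_5(85/33) = 1

Factor powers of 5 from the numerator and denominator of the reduced fraction: 85 = 5^1 · 17 and 33 = 5^0 · 33. Apply v_p(a/b) = v_p(a) − v_p(b): v_5(85/33) = 1 − 0 = 1.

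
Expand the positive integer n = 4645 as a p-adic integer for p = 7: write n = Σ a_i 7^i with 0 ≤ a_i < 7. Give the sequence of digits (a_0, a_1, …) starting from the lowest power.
(a_0, a_1, …) = (4, 5, 3, 6, 1)

Repeated division by 7 gives the digits low-to-high: 4645 = 4 + 5·7^1 + 3·7^2 + 6·7^3 + 1·7^4. Digit sequence: (4, 5, 3, 6, 1).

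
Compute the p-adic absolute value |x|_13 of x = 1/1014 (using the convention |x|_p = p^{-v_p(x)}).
|1/1014|_13 = 169

Step 1 — compute v_13(x) by factoring powers of 13 out of the numerator and denominator: v_13(1/1014) = -2. Step 2 — apply |x|_p = p^{-v_p(x)} = 13^{2} = 169.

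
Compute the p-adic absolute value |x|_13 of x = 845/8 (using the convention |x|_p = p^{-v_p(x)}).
|845/8|_13 = 1/169

Step 1 — compute v_13(x) by factoring powers of 13 out of the numerator and denominator: v_13(845/8) = 2. Step 2 — apply |x|_p = p^{-v_p(x)} = 13^{-2} = 1/169.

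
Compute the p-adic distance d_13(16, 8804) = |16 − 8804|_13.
d_13(16, 8804) = 1/2197

Step 1 — x − y = 16 − 8804 = -8788. Step 2 — v_13(-8788) = 3 (factor: -8788 = −(13^3 · 4); the sign does not affect v_p). Step 3 — |x − y|_13 = 13^{-3} = 1/2197.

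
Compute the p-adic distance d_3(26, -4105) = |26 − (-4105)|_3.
d_3(26, -4105) = 1/243

Step 1 — x − y = 26 − (-4105) = 4131. Step 2 — v_3(4131) = 5 (factor: 4131 = (3^5 · 17); the sign does not affect v_p). Step 3 — |x − y|_3 = 3^{-5} = 1/243.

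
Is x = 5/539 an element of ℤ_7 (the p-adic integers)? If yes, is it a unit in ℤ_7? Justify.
x ∉ ℤ_7 (v_7(x) = -2 < 0)

ℤ_7 = {x ∈ ℚ_7 : v_7(x) ≥ 0} and ℤ_7^× = {x ∈ ℤ_7 : v_7(x) = 0}. Here v_7(5/539) = v_7(num) − v_7(den) = -2; compare against these criteria.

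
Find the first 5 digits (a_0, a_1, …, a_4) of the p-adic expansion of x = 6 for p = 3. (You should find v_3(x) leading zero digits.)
(a_0, …, a_4) = (0, 2, 0, 0, 0)

v_3(6) = 1, so a_0 = ... = a_0 = 0. Factor out: x = 3^1 · u with u = 2 a unit in ℤ_3. Expand u iteratively via a_{v+i} = u_i mod 3, u_{i+1} = (u_i − a_{v+i})/3:
  u_0 = 2;  a_1 = 2;  u_1 = (u_0 − 2)/3 = 0
  u_1 = 0;  a_2 = 0;  u_2 = (u_1 − 0)/3 = 0
  u_2 = 0;  a_3 = 0;  u_3 = (u_2 − 0)/3 = 0
  u_3 = 0;  a_4 = 0;  u_4 = (u_3 − 0)/3 = 0
Digits: (0, 2, 0, 0, 0).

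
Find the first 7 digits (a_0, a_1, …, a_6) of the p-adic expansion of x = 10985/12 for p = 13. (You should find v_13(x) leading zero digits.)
(a_0, …, a_6) = (0, 0, 0, 8, 7, 7, 7)

v_13(10985/12) = 3, so a_0 = ... = a_2 = 0. Factor out: x = 13^3 · u with u = 5/12 a unit in ℤ_13. Expand u iteratively via a_{v+i} = u_i mod 13, u_{i+1} = (u_i − a_{v+i})/13:
  u_0 = 5/12;  a_3 = 8;  u_1 = (u_0 − 8)/13 = -7/12
  u_1 = -7/12;  a_4 = 7;  u_2 = (u_1 − 7)/13 = -7/12
  u_2 = -7/12;  a_5 = 7;  u_3 = (u_2 − 7)/13 = -7/12
  u_3 = -7/12;  a_6 = 7;  u_4 = (u_3 − 7)/13 = -7/12
Digits: (0, 0, 0, 8, 7, 7, 7).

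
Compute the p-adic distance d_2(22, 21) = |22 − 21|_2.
d_2(22, 21) = 1

Step 1 — x − y = 22 − 21 = 1. Step 2 — v_2(1) = 0 (factor: 1 = (2^0 · 1); the sign does not affect v_p). Step 3 — |x − y|_2 = 2^{0} = 1.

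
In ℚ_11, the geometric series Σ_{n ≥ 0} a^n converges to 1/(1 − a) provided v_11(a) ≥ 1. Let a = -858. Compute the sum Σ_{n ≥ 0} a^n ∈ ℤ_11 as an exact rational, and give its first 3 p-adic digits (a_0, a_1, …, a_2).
Σ a^n = 1/(1 − a) = 1/859;  first 3 digits = (1, 10, 4)

v_11(a) = 1 ≥ 1, so the series converges in ℤ_11 to 1/(1 − a) = 1/(1 − (-858)) = 1/859. Expand this rational in ℤ_11: compute digits iteratively via d_i = x_i mod 11, x_{i+1} = (x_i − d_i)/11. The first 3 digits are (1, 10, 4).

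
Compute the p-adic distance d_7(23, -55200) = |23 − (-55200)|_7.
d_7(23, -55200) = 1/2401

Step 1 — x − y = 23 − (-55200) = 55223. Step 2 — v_7(55223) = 4 (factor: 55223 = (7^4 · 23); the sign does not affect v_p). Step 3 — |x − y|_7 = 7^{-4} = 1/2401.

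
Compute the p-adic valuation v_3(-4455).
v_3(-4455) = 4

v_3(n) is the largest exponent k such that 3^k divides n. Factor out: -4455 = -3^4 · 55. (Sign doesn't affect v_p.) So v_3(-4455) = 4.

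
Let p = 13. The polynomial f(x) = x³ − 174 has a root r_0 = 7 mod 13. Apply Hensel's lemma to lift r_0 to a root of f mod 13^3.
r_2 = 514 (mod 2197)

Hensel: r_{i+1} = r_i − f(r_i)/f′(r_i) mod 13^{i+2}, where f′(x) = 3x². Iterate:
  r_0 = 7 (mod 13)
  r_1 = 7 (mod 169)
  r_2 = 514 (mod 2197)
Final: r = 514 with f(r) ≡ 0 mod 13^3.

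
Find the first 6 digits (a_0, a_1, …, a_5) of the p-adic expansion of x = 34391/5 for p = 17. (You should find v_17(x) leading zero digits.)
(a_0, …, a_5) = (0, 0, 0, 15, 6, 3)

v_17(34391/5) = 3, so a_0 = ... = a_2 = 0. Factor out: x = 17^3 · u with u = 7/5 a unit in ℤ_17. Expand u iteratively via a_{v+i} = u_i mod 17, u_{i+1} = (u_i − a_{v+i})/17:
  u_0 = 7/5;  a_3 = 15;  u_1 = (u_0 − 15)/17 = -4/5
  u_1 = -4/5;  a_4 = 6;  u_2 = (u_1 − 6)/17 = -2/5
  u_2 = -2/5;  a_5 = 3;  u_3 = (u_2 − 3)/17 = -1/5
Digits: (0, 0, 0, 15, 6, 3).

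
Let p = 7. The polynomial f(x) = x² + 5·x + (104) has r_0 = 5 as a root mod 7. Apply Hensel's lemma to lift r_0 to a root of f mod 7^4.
r_3 = 2301 (mod 2401)

Hensel: r_{i+1} = r_i − f(r_i)·(f′(r_i))^{-1} mod 7^{i+2}, f′(x) = 2x + 5. Iterate:
  r_0 = 5 (mod 7)
  r_1 = 47 (mod 49)
  r_2 = 243 (mod 343)
  r_3 = 2301 (mod 2401)
Final: r = 2301 satisfies f(r) ≡ 0 mod 7^4.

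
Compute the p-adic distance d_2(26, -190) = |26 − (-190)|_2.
d_2(26, -190) = 1/8

Step 1 — x − y = 26 − (-190) = 216. Step 2 — v_2(216) = 3 (factor: 216 = (2^3 · 27); the sign does not affect v_p). Step 3 — |x − y|_2 = 2^{-3} = 1/8.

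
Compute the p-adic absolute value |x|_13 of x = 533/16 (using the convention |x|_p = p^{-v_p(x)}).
|533/16|_13 = 1/13

Step 1 — compute v_13(x) by factoring powers of 13 out of the numerator and denominator: v_13(533/16) = 1. Step 2 — apply |x|_p = p^{-v_p(x)} = 13^{-1} = 1/13.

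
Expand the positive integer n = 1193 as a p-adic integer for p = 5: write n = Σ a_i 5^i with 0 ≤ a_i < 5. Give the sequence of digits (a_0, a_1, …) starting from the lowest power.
(a_0, a_1, …) = (3, 3, 2, 4, 1)

Repeated division by 5 gives the digits low-to-high: 1193 = 3 + 3·5^1 + 2·5^2 + 4·5^3 + 1·5^4. Digit sequence: (3, 3, 2, 4, 1).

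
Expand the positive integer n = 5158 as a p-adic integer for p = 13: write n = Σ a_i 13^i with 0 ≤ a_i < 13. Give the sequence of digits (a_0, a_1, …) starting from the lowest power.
(a_0, a_1, …) = (10, 6, 4, 2)

Repeated division by 13 gives the digits low-to-high: 5158 = 10 + 6·13^1 + 4·13^2 + 2·13^3. Digit sequence: (10, 6, 4, 2).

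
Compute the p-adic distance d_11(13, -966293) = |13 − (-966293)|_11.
d_11(13, -966293) = 1/161051

Step 1 — x − y = 13 − (-966293) = 966306. Step 2 — v_11(966306) = 5 (factor: 966306 = (11^5 · 6); the sign does not affect v_p). Step 3 — |x − y|_11 = 11^{-5} = 1/161051.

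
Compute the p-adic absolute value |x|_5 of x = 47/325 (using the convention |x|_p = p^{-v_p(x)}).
|47/325|_5 = 25

Step 1 — compute v_5(x) by factoring powers of 5 out of the numerator and denominator: v_5(47/325) = -2. Step 2 — apply |x|_p = p^{-v_p(x)} = 5^{2} = 25.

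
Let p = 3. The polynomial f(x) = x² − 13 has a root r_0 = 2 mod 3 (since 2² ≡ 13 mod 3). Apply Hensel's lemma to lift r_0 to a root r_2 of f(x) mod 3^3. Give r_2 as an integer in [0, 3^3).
r_2 = 11 (mod 27)

Hensel's recurrence: r_{i+1} = r_i − f(r_i)·(f′(r_i))^{-1} mod 3^{i+2}, with f′(x) = 2x. Iterate:
  r_0 = 2 (mod 3)
  r_1 = 2 (mod 9)
  r_2 = 11 (mod 27)
Final: r_2 = 11, and one checks f(r_2) ≡ 0 mod 3^3.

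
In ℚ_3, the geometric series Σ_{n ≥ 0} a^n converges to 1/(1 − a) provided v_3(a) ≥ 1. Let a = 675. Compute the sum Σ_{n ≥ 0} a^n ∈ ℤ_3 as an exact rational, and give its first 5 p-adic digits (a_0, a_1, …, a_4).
Σ a^n = 1/(1 − a) = -1/674;  first 5 digits = (1, 0, 0, 1, 2)

v_3(a) = 3 ≥ 1, so the series converges in ℤ_3 to 1/(1 − a) = 1/(1 − 675) = -1/674. Expand this rational in ℤ_3: compute digits iteratively via d_i = x_i mod 3, x_{i+1} = (x_i − d_i)/3. The first 5 digits are (1, 0, 0, 1, 2).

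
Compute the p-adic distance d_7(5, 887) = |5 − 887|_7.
d_7(5, 887) = 1/49

Step 1 — x − y = 5 − 887 = -882. Step 2 — v_7(-882) = 2 (factor: -882 = −(7^2 · 18); the sign does not affect v_p). Step 3 — |x − y|_7 = 7^{-2} = 1/49.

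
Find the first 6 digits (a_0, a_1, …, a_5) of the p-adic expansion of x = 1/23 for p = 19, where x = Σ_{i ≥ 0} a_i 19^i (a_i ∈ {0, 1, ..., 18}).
(a_0, …, a_5) = (5, 8, 7, 12, 1, 9)

v_19(1/23) = 0 (numerator and denominator both coprime to 19), so x ∈ ℤ_19^×. Compute digits iteratively via a_i = x_i mod 19, x_{i+1} = (x_i − a_i)/19, with x_0 = x:
  x_0 = 1/23;  a_0 = 5;  x_1 = (x_0 − 5)/19 = -6/23
  x_1 = -6/23;  a_1 = 8;  x_2 = (x_1 − 8)/19 = -10/23
  x_2 = -10/23;  a_2 = 7;  x_3 = (x_2 − 7)/19 = -9/23
  x_3 = -9/23;  a_3 = 12;  x_4 = (x_3 − 12)/19 = -15/23
  x_4 = -15/23;  a_4 = 1;  x_5 = (x_4 − 1)/19 = -2/23
  x_5 = -2/23;  a_5 = 9;  x_6 = (x_5 − 9)/19 = -11/23
Digits: (5, 8, 7, 12, 1, 9).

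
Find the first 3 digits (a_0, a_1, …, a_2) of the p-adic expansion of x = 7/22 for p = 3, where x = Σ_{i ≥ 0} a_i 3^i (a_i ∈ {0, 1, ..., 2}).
(a_0, …, a_2) = (1, 1, 0)

v_3(7/22) = 0 (numerator and denominator both coprime to 3), so x ∈ ℤ_3^×. Compute digits iteratively via a_i = x_i mod 3, x_{i+1} = (x_i − a_i)/3, with x_0 = x:
  x_0 = 7/22;  a_0 = 1;  x_1 = (x_0 − 1)/3 = -5/22
  x_1 = -5/22;  a_1 = 1;  x_2 = (x_1 − 1)/3 = -9/22
  x_2 = -9/22;  a_2 = 0;  x_3 = (x_2 − 0)/3 = -3/22
Digits: (1, 1, 0).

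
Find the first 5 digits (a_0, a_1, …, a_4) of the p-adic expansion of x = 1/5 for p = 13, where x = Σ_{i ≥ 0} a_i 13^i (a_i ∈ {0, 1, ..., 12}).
(a_0, …, a_4) = (8, 2, 5, 10, 7)

v_13(1/5) = 0 (numerator and denominator both coprime to 13), so x ∈ ℤ_13^×. Compute digits iteratively via a_i = x_i mod 13, x_{i+1} = (x_i − a_i)/13, with x_0 = x:
  x_0 = 1/5;  a_0 = 8;  x_1 = (x_0 − 8)/13 = -3/5
  x_1 = -3/5;  a_1 = 2;  x_2 = (x_1 − 2)/13 = -1/5
  x_2 = -1/5;  a_2 = 5;  x_3 = (x_2 − 5)/13 = -2/5
  x_3 = -2/5;  a_3 = 10;  x_4 = (x_3 − 10)/13 = -4/5
  x_4 = -4/5;  a_4 = 7;  x_5 = (x_4 − 7)/13 = -3/5
Digits: (8, 2, 5, 10, 7).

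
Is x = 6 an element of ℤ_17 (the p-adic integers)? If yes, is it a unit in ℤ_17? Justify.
x ∈ ℤ_17^× (unit); v_17(x) = 0

ℤ_17 = {x ∈ ℚ_17 : v_17(x) ≥ 0} and ℤ_17^× = {x ∈ ℤ_17 : v_17(x) = 0}. Here v_17(6) = v_17(num) − v_17(den) = 0; compare against these criteria.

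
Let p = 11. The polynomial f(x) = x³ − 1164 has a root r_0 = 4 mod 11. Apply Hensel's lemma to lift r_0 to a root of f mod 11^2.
r_1 = 37 (mod 121)

Hensel: r_{i+1} = r_i − f(r_i)/f′(r_i) mod 11^{i+2}, where f′(x) = 3x². Iterate:
  r_0 = 4 (mod 11)
  r_1 = 37 (mod 121)
Final: r = 37 with f(r) ≡ 0 mod 11^2.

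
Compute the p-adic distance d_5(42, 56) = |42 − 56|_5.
d_5(42, 56) = 1

Step 1 — x − y = 42 − 56 = -14. Step 2 — v_5(-14) = 0 (factor: -14 = −(5^0 · 14); the sign does not affect v_p). Step 3 — |x − y|_5 = 5^{0} = 1.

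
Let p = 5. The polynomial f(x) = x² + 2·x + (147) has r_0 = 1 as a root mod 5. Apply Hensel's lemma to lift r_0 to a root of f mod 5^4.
r_3 = 276 (mod 625)

Hensel: r_{i+1} = r_i − f(r_i)·(f′(r_i))^{-1} mod 5^{i+2}, f′(x) = 2x + 2. Iterate:
  r_0 = 1 (mod 5)
  r_1 = 1 (mod 25)
  r_2 = 26 (mod 125)
  r_3 = 276 (mod 625)
Final: r = 276 satisfies f(r) ≡ 0 mod 5^4.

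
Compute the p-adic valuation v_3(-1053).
v_3(-1053) = 4

v_3(n) is the largest exponent k such that 3^k divides n. Factor out: -1053 = -3^4 · 13. (Sign doesn't affect v_p.) So v_3(-1053) = 4.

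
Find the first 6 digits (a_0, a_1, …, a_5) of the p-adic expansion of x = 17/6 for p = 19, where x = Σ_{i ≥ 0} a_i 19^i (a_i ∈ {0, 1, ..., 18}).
(a_0, …, a_5) = (6, 3, 3, 3, 3, 3)

v_19(17/6) = 0 (numerator and denominator both coprime to 19), so x ∈ ℤ_19^×. Compute digits iteratively via a_i = x_i mod 19, x_{i+1} = (x_i − a_i)/19, with x_0 = x:
  x_0 = 17/6;  a_0 = 6;  x_1 = (x_0 − 6)/19 = -1/6
  x_1 = -1/6;  a_1 = 3;  x_2 = (x_1 − 3)/19 = -1/6
  x_2 = -1/6;  a_2 = 3;  x_3 = (x_2 − 3)/19 = -1/6
  x_3 = -1/6;  a_3 = 3;  x_4 = (x_3 − 3)/19 = -1/6
  x_4 = -1/6;  a_4 = 3;  x_5 = (x_4 − 3)/19 = -1/6
  x_5 = -1/6;  a_5 = 3;  x_6 = (x_5 − 3)/19 = -1/6
Digits: (6, 3, 3, 3, 3, 3).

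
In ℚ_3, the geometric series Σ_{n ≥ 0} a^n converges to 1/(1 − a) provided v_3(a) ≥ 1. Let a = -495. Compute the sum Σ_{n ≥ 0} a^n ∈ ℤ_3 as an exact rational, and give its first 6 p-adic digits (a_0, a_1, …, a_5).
Σ a^n = 1/(1 − a) = 1/496;  first 6 digits = (1, 0, 2, 2, 0, 1)

v_3(a) = 2 ≥ 1, so the series converges in ℤ_3 to 1/(1 − a) = 1/(1 − (-495)) = 1/496. Expand this rational in ℤ_3: compute digits iteratively via d_i = x_i mod 3, x_{i+1} = (x_i − d_i)/3. The first 6 digits are (1, 0, 2, 2, 0, 1).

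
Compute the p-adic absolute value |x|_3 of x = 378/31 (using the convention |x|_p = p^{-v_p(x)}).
|378/31|_3 = 1/27

Step 1 — compute v_3(x) by factoring powers of 3 out of the numerator and denominator: v_3(378/31) = 3. Step 2 — apply |x|_p = p^{-v_p(x)} = 3^{-3} = 1/27.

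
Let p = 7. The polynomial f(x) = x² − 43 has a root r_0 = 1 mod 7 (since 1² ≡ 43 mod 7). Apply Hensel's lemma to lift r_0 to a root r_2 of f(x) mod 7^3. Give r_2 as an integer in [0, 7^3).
r_2 = 316 (mod 343)

Hensel's recurrence: r_{i+1} = r_i − f(r_i)·(f′(r_i))^{-1} mod 7^{i+2}, with f′(x) = 2x. Iterate:
  r_0 = 1 (mod 7)
  r_1 = 22 (mod 49)
  r_2 = 316 (mod 343)
Final: r_2 = 316, and one checks f(r_2) ≡ 0 mod 7^3.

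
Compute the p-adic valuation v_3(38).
v_3(38) = 0

v_3(n) is the largest exponent k such that 3^k divides n. Factor out: 38 = 3^0 · 38. (Sign doesn't affect v_p.) So v_3(38) = 0.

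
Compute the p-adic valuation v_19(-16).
v_19(-16) = 0

v_19(n) is the largest exponent k such that 19^k divides n. Factor out: -16 = -19^0 · 16. (Sign doesn't affect v_p.) So v_19(-16) = 0.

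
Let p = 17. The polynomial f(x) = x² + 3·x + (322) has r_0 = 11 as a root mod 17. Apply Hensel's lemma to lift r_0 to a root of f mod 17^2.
r_1 = 96 (mod 289)

Hensel: r_{i+1} = r_i − f(r_i)·(f′(r_i))^{-1} mod 17^{i+2}, f′(x) = 2x + 3. Iterate:
  r_0 = 11 (mod 17)
  r_1 = 96 (mod 289)
Final: r = 96 satisfies f(r) ≡ 0 mod 17^2.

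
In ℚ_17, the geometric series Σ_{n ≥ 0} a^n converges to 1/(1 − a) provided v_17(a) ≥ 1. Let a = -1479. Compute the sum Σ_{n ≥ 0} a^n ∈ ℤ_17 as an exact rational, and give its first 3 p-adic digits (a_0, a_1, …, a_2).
Σ a^n = 1/(1 − a) = 1/1480;  first 3 digits = (1, 15, 15)

v_17(a) = 1 ≥ 1, so the series converges in ℤ_17 to 1/(1 − a) = 1/(1 − (-1479)) = 1/1480. Expand this rational in ℤ_17: compute digits iteratively via d_i = x_i mod 17, x_{i+1} = (x_i − d_i)/17. The first 3 digits are (1, 15, 15).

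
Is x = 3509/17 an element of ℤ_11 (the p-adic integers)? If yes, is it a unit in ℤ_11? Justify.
x ∈ ℤ_11 but not a unit; v_11(x) = 2 > 0

ℤ_11 = {x ∈ ℚ_11 : v_11(x) ≥ 0} and ℤ_11^× = {x ∈ ℤ_11 : v_11(x) = 0}. Here v_11(3509/17) = v_11(num) − v_11(den) = 2; compare against these criteria.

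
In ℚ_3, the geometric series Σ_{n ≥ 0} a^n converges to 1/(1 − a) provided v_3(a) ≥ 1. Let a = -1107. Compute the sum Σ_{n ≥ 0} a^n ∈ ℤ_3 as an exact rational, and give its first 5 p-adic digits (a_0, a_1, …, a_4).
Σ a^n = 1/(1 − a) = 1/1108;  first 5 digits = (1, 0, 0, 1, 1)

v_3(a) = 3 ≥ 1, so the series converges in ℤ_3 to 1/(1 − a) = 1/(1 − (-1107)) = 1/1108. Expand this rational in ℤ_3: compute digits iteratively via d_i = x_i mod 3, x_{i+1} = (x_i − d_i)/3. The first 5 digits are (1, 0, 0, 1, 1).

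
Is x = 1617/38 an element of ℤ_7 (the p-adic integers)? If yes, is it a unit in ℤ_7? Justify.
x ∈ ℤ_7 but not a unit; v_7(x) = 2 > 0

ℤ_7 = {x ∈ ℚ_7 : v_7(x) ≥ 0} and ℤ_7^× = {x ∈ ℤ_7 : v_7(x) = 0}. Here v_7(1617/38) = v_7(num) − v_7(den) = 2; compare against these criteria.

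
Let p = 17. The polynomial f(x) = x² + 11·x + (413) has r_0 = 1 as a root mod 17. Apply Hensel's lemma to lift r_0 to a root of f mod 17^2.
r_1 = 35 (mod 289)

Hensel: r_{i+1} = r_i − f(r_i)·(f′(r_i))^{-1} mod 17^{i+2}, f′(x) = 2x + 11. Iterate:
  r_0 = 1 (mod 17)
  r_1 = 35 (mod 289)
Final: r = 35 satisfies f(r) ≡ 0 mod 17^2.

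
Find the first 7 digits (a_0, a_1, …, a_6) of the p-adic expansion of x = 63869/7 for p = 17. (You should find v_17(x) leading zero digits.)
(a_0, …, a_6) = (0, 0, 0, 14, 9, 14, 4)

v_17(63869/7) = 3, so a_0 = ... = a_2 = 0. Factor out: x = 17^3 · u with u = 13/7 a unit in ℤ_17. Expand u iteratively via a_{v+i} = u_i mod 17, u_{i+1} = (u_i − a_{v+i})/17:
  u_0 = 13/7;  a_3 = 14;  u_1 = (u_0 − 14)/17 = -5/7
  u_1 = -5/7;  a_4 = 9;  u_2 = (u_1 − 9)/17 = -4/7
  u_2 = -4/7;  a_5 = 14;  u_3 = (u_2 − 14)/17 = -6/7
  u_3 = -6/7;  a_6 = 4;  u_4 = (u_3 − 4)/17 = -2/7
Digits: (0, 0, 0, 14, 9, 14, 4).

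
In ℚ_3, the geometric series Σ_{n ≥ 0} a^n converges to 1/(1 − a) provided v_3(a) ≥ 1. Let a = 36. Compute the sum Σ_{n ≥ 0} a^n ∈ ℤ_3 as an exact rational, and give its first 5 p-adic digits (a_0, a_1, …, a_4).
Σ a^n = 1/(1 − a) = -1/35;  first 5 digits = (1, 0, 1, 1, 1)

v_3(a) = 2 ≥ 1, so the series converges in ℤ_3 to 1/(1 − a) = 1/(1 − 36) = -1/35. Expand this rational in ℤ_3: compute digits iteratively via d_i = x_i mod 3, x_{i+1} = (x_i − d_i)/3. The first 5 digits are (1, 0, 1, 1, 1).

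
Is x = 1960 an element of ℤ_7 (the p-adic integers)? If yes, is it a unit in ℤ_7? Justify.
x ∈ ℤ_7 but not a unit; v_7(x) = 2 > 0

ℤ_7 = {x ∈ ℚ_7 : v_7(x) ≥ 0} and ℤ_7^× = {x ∈ ℤ_7 : v_7(x) = 0}. Here v_7(1960) = v_7(num) − v_7(den) = 2; compare against these criteria.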